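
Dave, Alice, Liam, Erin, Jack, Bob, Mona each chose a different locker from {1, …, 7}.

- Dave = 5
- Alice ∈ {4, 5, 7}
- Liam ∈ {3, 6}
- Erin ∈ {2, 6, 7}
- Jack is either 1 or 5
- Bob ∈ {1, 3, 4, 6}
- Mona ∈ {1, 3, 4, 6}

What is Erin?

2

Dave's domain is down to {5}, so Dave = 5. Strike 5 from Alice, Jack.
That leaves Jack = 1. Strike 1 from Bob, Mona.
Among the 5 still-open variables, 2 fits only Erin (and all 5 values in {2, 3, 4, 6, 7} must be used), so Erin = 2.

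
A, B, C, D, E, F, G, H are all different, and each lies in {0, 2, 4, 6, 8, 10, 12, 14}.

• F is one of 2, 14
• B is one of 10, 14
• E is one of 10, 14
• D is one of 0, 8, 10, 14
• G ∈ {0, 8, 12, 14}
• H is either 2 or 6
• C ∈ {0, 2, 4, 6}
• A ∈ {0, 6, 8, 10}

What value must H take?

The 8 variables draw from only 8 values {0, 2, 4, 6, 8, 10, 12, 14}, so each is used; only C can be 4, hence C = 4.
The 7 still-open variables draw from only 7 values {0, 2, 6, 8, 10, 12, 14}, so each is used; only G can be 12, hence G = 12.
B and E between them cover only {10, 14} — a naked pair. Remove those values from A, D, F.
That leaves F = 2. Remove 2 from H.
So H = 6.

6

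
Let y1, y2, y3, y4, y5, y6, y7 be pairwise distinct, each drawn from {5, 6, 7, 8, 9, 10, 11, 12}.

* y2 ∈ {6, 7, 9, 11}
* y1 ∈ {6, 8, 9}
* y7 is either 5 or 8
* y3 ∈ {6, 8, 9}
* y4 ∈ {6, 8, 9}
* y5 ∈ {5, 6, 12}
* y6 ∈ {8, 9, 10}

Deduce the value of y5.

12

The 3 variables y1, y3, y4 are confined to {6, 8, 9}, which locks those values in; drop them from y2, y5, y6, y7.
y6's domain is down to {10}, so y6 = 10.
y7's domain is down to {5}, so y7 = 5. Remove 5 from y5.
So y5 = 12.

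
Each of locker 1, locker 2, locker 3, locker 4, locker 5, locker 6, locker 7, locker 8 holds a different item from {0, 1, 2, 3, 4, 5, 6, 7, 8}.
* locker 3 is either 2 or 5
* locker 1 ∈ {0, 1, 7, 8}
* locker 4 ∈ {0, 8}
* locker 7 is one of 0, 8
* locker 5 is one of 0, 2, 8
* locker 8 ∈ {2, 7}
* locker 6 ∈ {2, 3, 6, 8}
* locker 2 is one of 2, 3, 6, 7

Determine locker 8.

The 8 variables together cover exactly {0, 1, 2, 3, 5, 6, 7, 8} — 8 values for 8 variables — and 1 appears only in locker 1's list, so locker 1 = 1.
The 7 still-open variables draw from only 7 values {0, 2, 3, 5, 6, 7, 8}, so each is used; only locker 3 can be 5, hence locker 3 = 5.
locker 4 and locker 7 share exactly the 2 values {0, 8}; by pigeonhole those values go to them, so strike 0, 8 from locker 5, locker 6.
locker 5's domain is down to {2}, so locker 5 = 2. Strike 2 from locker 2, locker 6, locker 8.
So locker 8 = 7.

7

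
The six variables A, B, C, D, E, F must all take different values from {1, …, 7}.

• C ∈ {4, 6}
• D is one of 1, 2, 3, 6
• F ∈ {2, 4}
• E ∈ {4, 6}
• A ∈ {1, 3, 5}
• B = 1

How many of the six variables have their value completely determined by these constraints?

B has just one choice, so B = 1. Remove 1 from A, D.
The 5 still-open variables draw from only 5 values {2, 3, 4, 5, 6}, so each is used; only A can be 5, hence A = 5.
Among the 4 still-open variables, 3 fits only D (and all 4 values in {2, 3, 4, 6} must be used), so D = 3.
Among the 3 still-open variables, 2 fits only F (and all 3 values in {2, 4, 6} must be used), so F = 2.
Determined: A=5, B=1, D=3, F=2. The other variables each still have more than one consistent value. That makes 4.

4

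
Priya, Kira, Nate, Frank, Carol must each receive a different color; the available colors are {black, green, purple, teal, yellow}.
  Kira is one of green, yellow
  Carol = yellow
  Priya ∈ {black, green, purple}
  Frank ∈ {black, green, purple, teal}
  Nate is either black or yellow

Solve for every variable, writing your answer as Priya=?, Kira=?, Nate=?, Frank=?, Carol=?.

Carol has just one choice, so Carol = yellow. Strike yellow from Kira, Nate.
Kira's domain is down to {green}, so Kira = green. Eliminate green elsewhere: Priya, Frank.
Nate must be black (only option left). Strike black from Priya, Frank.
Priya's domain is down to {purple}, so Priya = purple. Eliminate purple elsewhere: Frank.
Frank has just one choice, so Frank = teal.

Priya=purple, Kira=green, Nate=black, Frank=teal, Carol=yellow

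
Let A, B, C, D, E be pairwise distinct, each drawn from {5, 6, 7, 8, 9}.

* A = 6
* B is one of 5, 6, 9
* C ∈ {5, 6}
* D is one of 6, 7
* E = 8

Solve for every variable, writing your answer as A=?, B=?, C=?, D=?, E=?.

A=6, B=9, C=5, D=7, E=8

A's domain is down to {6}, so A = 6. So B, C, D can't be 6.
C must be 5 (only option left). So B can't be 5.
D's domain is down to {7}, so D = 7.
E's domain is down to {8}, so E = 8.
B's domain is down to {9}, so B = 9.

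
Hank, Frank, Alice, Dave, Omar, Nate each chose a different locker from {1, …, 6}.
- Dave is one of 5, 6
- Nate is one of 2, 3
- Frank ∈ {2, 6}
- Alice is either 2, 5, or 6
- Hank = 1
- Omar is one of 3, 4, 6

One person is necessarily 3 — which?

Hank has just one choice, so Hank = 1.
The 5 still-open variables draw from only 5 values {2, 3, 4, 5, 6}, so each is used; only Omar can be 4, hence Omar = 4.
The 4 still-open variables together cover exactly {2, 3, 5, 6} — 4 values for 4 variables — and 3 appears only in Nate's list, so Nate = 3.

Nate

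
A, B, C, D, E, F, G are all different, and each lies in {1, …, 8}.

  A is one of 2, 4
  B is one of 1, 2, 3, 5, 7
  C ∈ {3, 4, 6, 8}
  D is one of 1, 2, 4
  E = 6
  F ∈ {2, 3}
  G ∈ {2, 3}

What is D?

E has just one choice, so E = 6. Eliminate 6 elsewhere: C.
F and G between them cover only {2, 3} — a naked pair. Remove those values from A, B, C, D.
A has just one choice, so A = 4. Remove 4 from C, D.
So D = 1.

1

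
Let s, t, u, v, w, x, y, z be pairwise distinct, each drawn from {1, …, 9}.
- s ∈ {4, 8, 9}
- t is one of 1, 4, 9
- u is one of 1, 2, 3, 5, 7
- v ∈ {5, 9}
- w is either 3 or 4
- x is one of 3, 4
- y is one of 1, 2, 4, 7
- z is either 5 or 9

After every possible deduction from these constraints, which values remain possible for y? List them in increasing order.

2, 7

Among the 8 variables, 8 fits only s (and all 8 values in {1, 2, 3, 4, 5, 7, 8, 9} must be used), so s = 8.
The 2 variables v and z are confined to {5, 9}, which locks those values in; drop them from t, u.
w and x between them cover only {3, 4} — a naked pair. Remove those values from t, u, y.
That leaves t = 1. Eliminate 1 elsewhere: u, y.
No further eliminations apply; y can still be any of 2, 7.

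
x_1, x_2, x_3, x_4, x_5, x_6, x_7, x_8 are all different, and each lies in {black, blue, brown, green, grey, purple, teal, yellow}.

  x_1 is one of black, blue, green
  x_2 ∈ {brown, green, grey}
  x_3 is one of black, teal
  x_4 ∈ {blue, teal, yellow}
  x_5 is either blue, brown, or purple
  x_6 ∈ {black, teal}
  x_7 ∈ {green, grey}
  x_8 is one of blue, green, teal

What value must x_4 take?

yellow

The 8 variables together cover exactly {black, blue, brown, green, grey, purple, teal, yellow} — 8 values for 8 variables — and purple appears only in x_5's list, so x_5 = purple.
The 7 still-open variables draw from only 7 values {black, blue, brown, green, grey, teal, yellow}, so each is used; only x_2 can be brown, hence x_2 = brown.
The 6 still-open variables together cover exactly {black, blue, green, grey, teal, yellow} — 6 values for 6 variables — and grey appears only in x_7's list, so x_7 = grey.
The 5 still-open variables draw from only 5 values {black, blue, green, teal, yellow}, so each is used; only x_4 can be yellow, hence x_4 = yellow.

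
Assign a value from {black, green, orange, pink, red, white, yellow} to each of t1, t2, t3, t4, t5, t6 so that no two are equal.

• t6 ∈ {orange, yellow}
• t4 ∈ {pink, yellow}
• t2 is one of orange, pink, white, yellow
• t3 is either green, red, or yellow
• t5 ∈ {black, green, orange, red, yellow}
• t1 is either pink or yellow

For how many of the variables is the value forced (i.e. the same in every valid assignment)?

2

The 2 variables t1 and t4 are confined to {pink, yellow}, which locks those values in; drop them from t2, t3, t5, t6.
t6 has just one choice, so t6 = orange. So t2, t5 can't be orange.
t2's domain is down to {white}, so t2 = white.
Determined: t2=white, t6=orange. The other variables each still have more than one consistent value. That makes 2.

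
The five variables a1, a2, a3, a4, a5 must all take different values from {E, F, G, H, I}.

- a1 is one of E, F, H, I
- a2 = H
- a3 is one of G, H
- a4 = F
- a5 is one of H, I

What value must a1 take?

E

a2 has just one choice, so a2 = H. Eliminate H elsewhere: a1, a3, a5.
a3 has just one choice, so a3 = G.
a4 must be F (only option left). Remove F from a1.
a5 has just one choice, so a5 = I. Strike I from a1.
So a1 = E.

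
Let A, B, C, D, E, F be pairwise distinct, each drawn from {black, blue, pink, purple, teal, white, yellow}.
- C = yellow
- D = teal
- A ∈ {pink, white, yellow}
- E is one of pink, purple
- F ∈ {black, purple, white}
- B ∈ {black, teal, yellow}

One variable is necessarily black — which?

B

C has just one choice, so C = yellow. Strike yellow from A, B.
D's domain is down to {teal}, so D = teal. Strike teal from B.
So black goes to B.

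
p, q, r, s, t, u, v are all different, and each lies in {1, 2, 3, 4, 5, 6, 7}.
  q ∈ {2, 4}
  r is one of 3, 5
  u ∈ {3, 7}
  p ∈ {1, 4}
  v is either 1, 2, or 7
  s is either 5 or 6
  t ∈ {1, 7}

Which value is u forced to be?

The 7 variables draw from only 7 values {1, 2, 3, 4, 5, 6, 7}, so each is used; only s can be 6, hence s = 6.
Among the 6 still-open variables, 5 fits only r (and all 6 values in {1, 2, 3, 4, 5, 7} must be used), so r = 5.
The 5 still-open variables together cover exactly {1, 2, 3, 4, 7} — 5 values for 5 variables — and 3 appears only in u's list, so u = 3.

3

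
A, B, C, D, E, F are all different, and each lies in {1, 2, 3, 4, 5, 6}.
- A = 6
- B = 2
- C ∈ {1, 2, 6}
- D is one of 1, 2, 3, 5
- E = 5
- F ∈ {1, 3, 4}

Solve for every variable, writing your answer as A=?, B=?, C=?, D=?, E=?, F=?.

A=6, B=2, C=1, D=3, E=5, F=4

A's domain is down to {6}, so A = 6. Strike 6 from C.
That leaves B = 2. Eliminate 2 elsewhere: C, D.
C has just one choice, so C = 1. Remove 1 from D, F.
E must be 5 (only option left). Eliminate 5 elsewhere: D.
D's domain is down to {3}, so D = 3. Strike 3 from F.
F's domain is down to {4}, so F = 4.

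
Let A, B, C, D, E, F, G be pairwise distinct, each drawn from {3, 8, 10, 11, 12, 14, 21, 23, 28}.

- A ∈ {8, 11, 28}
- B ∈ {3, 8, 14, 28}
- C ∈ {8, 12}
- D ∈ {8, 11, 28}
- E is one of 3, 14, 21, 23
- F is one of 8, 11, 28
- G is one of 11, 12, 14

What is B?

3

A, D, F between them cover only {8, 11, 28} — a naked triple. Remove those values from B, C, G.
C has just one choice, so C = 12. Strike 12 from G.
G must be 14 (only option left). So B, E can't be 14.
So B = 3.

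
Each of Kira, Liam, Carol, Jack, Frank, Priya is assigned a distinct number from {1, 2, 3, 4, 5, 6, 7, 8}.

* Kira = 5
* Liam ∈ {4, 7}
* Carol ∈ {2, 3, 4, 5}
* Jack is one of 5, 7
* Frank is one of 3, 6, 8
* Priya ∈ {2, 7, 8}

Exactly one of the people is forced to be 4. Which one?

Kira's domain is down to {5}, so Kira = 5. Eliminate 5 elsewhere: Carol, Jack.
Jack has just one choice, so Jack = 7. So Liam, Priya can't be 7.
So 4 goes to Liam.

Liam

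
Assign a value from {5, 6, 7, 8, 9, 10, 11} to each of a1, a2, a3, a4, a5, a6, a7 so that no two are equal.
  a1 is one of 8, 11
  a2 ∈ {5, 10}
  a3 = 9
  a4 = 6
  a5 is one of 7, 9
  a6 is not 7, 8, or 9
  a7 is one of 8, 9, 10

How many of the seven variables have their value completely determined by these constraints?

3

a3 must be 9 (only option left). Remove 9 from a5, a7.
a4 must be 6 (only option left). Eliminate 6 elsewhere: a6.
a5 must be 7 (only option left).
Determined: a3=9, a4=6, a5=7. The other variables each still have more than one consistent value. That makes 3.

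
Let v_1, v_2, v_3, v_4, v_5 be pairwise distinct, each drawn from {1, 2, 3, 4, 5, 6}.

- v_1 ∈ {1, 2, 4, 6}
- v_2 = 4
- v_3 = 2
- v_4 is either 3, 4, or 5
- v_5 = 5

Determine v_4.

v_2's domain is down to {4}, so v_2 = 4. Strike 4 from v_1, v_4.
v_3's domain is down to {2}, so v_3 = 2. Eliminate 2 elsewhere: v_1.
v_5's domain is down to {5}, so v_5 = 5. Remove 5 from v_4.
So v_4 = 3.

3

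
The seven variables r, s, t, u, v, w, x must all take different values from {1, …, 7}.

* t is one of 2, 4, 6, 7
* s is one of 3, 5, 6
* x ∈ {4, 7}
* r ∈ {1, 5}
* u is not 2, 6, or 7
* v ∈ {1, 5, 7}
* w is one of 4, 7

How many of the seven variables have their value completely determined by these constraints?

The 7 variables together cover exactly {1, 2, 3, 4, 5, 6, 7} — 7 values for 7 variables — and 2 appears only in t's list, so t = 2.
The 6 still-open variables together cover exactly {1, 3, 4, 5, 6, 7} — 6 values for 6 variables — and 6 appears only in s's list, so s = 6.
The 5 still-open variables together cover exactly {1, 3, 4, 5, 7} — 5 values for 5 variables — and 3 appears only in u's list, so u = 3.
w and x between them cover only {4, 7} — a naked pair. Remove those values from v.
Determined: s=6, t=2, u=3. The other variables each still have more than one consistent value. That makes 3.

3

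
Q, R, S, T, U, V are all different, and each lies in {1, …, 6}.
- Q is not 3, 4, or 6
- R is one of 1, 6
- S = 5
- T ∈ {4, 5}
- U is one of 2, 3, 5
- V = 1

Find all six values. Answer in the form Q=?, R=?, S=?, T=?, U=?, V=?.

S has just one choice, so S = 5. So Q, T, U can't be 5.
T has just one choice, so T = 4.
That leaves V = 1. Eliminate 1 elsewhere: Q, R.
Q must be 2 (only option left). Strike 2 from U.
R's domain is down to {6}, so R = 6.
U must be 3 (only option left).

Q=2, R=6, S=5, T=4, U=3, V=1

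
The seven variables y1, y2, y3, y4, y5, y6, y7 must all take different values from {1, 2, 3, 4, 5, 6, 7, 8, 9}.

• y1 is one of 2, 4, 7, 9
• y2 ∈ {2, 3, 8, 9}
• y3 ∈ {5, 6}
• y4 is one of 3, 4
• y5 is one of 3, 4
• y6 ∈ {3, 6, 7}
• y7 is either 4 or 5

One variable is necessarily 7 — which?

y6

The 2 variables y4 and y5 are confined to {3, 4}, which locks those values in; drop them from y1, y2, y6, y7.
That leaves y7 = 5. So y3 can't be 5.
y3 has just one choice, so y3 = 6. Strike 6 from y6.
So 7 goes to y6.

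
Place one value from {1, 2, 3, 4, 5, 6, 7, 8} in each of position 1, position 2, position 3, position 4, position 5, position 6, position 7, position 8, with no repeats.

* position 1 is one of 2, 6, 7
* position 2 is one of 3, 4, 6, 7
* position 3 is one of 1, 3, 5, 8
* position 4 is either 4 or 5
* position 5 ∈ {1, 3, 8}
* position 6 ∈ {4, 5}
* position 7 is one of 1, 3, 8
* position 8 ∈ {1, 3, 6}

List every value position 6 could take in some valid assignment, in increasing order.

4, 5

Among the 8 variables, 2 fits only position 1 (and all 8 values in {1, 2, 3, 4, 5, 6, 7, 8} must be used), so position 1 = 2.
The 7 still-open variables draw from only 7 values {1, 3, 4, 5, 6, 7, 8}, so each is used; only position 2 can be 7, hence position 2 = 7.
Among the 6 still-open variables, 6 fits only position 8 (and all 6 values in {1, 3, 4, 5, 6, 8} must be used), so position 8 = 6.
position 4 and position 6 share exactly the 2 values {4, 5}; by pigeonhole those values go to them, so strike 4, 5 from position 3.
No further eliminations apply; position 6 can still be any of 4, 5.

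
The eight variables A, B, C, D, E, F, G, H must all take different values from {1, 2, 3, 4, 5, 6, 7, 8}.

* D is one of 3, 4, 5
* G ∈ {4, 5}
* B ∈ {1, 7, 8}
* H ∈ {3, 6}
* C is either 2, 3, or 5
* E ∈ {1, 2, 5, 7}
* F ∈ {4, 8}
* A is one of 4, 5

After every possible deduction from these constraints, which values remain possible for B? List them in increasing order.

Among the 8 variables, 6 fits only H (and all 8 values in {1, 2, 3, 4, 5, 6, 7, 8} must be used), so H = 6.
A and G between them cover only {4, 5} — a naked pair. Remove those values from C, D, E, F.
D's domain is down to {3}, so D = 3. So C can't be 3.
F has just one choice, so F = 8. Remove 8 from B.
That leaves C = 2. Remove 2 from E.
No further eliminations apply; B can still be any of 1, 7.

1, 7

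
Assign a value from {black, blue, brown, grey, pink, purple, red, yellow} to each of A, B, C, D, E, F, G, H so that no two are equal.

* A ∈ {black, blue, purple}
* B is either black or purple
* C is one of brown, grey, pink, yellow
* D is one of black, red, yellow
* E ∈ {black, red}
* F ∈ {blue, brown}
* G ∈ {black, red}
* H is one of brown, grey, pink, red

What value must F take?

brown

E and G between them cover only {black, red} — a naked pair. Remove those values from A, B, D, H.
B has just one choice, so B = purple. Eliminate purple elsewhere: A.
D's domain is down to {yellow}, so D = yellow. Eliminate yellow elsewhere: C.
A's domain is down to {blue}, so A = blue. Remove blue from F.
So F = brown.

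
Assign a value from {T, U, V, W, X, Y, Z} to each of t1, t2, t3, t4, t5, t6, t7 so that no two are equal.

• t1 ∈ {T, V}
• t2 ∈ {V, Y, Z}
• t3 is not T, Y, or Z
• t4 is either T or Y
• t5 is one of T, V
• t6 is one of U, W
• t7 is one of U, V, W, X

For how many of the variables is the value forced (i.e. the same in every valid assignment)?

2

Among the 7 variables, Z fits only t2 (and all 7 values in {T, U, V, W, X, Y, Z} must be used), so t2 = Z.
The 6 still-open variables draw from only 6 values {T, U, V, W, X, Y}, so each is used; only t4 can be Y, hence t4 = Y.
The 2 variables t1 and t5 are confined to {T, V}, which locks those values in; drop them from t3, t7.
Determined: t2=Z, t4=Y. The other variables each still have more than one consistent value. That makes 2.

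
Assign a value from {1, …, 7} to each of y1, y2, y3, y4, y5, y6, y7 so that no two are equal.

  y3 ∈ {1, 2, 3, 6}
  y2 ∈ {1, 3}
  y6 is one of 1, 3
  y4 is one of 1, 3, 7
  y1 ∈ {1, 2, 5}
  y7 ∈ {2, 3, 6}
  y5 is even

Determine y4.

The 7 variables together cover exactly {1, 2, 3, 4, 5, 6, 7} — 7 values for 7 variables — and 4 appears only in y5's list, so y5 = 4.
The 6 still-open variables draw from only 6 values {1, 2, 3, 5, 6, 7}, so each is used; only y1 can be 5, hence y1 = 5.
The 5 still-open variables together cover exactly {1, 2, 3, 6, 7} — 5 values for 5 variables — and 7 appears only in y4's list, so y4 = 7.

7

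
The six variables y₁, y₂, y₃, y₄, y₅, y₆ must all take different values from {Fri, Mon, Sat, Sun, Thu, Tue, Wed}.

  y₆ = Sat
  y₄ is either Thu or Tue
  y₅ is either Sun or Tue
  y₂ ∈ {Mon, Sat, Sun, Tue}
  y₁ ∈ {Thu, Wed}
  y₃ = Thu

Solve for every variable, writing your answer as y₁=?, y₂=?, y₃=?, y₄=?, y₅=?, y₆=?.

y₁=Wed, y₂=Mon, y₃=Thu, y₄=Tue, y₅=Sun, y₆=Sat

y₃'s domain is down to {Thu}, so y₃ = Thu. Remove Thu from y₁, y₄.
y₄'s domain is down to {Tue}, so y₄ = Tue. So y₂, y₅ can't be Tue.
y₅ has just one choice, so y₅ = Sun. Remove Sun from y₂.
That leaves y₆ = Sat. Strike Sat from y₂.
y₁ has just one choice, so y₁ = Wed.
y₂'s domain is down to {Mon}, so y₂ = Mon.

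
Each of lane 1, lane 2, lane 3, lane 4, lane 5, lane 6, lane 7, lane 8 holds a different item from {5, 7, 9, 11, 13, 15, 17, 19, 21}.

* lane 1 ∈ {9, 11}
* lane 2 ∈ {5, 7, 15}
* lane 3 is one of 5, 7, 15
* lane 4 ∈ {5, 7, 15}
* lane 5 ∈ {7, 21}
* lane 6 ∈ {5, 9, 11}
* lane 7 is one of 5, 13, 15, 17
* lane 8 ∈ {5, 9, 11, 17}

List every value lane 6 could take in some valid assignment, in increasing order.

Among the 8 variables, 13 fits only lane 7 (and all 8 values in {5, 7, 9, 11, 13, 15, 17, 21} must be used), so lane 7 = 13.
The 7 still-open variables draw from only 7 values {5, 7, 9, 11, 15, 17, 21}, so each is used; only lane 8 can be 17, hence lane 8 = 17.
Among the 6 still-open variables, 21 fits only lane 5 (and all 6 values in {5, 7, 9, 11, 15, 21} must be used), so lane 5 = 21.
lane 2, lane 3, lane 4 between them cover only {5, 7, 15} — a naked triple. Remove those values from lane 6.
No further eliminations apply; lane 6 can still be any of 9, 11.

9, 11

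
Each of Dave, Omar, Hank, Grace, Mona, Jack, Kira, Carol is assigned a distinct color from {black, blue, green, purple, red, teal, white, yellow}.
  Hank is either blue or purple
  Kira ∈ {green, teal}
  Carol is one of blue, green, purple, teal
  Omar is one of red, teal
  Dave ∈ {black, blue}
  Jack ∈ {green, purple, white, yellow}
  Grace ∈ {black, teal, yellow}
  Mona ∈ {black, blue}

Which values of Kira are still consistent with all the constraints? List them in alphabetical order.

green, teal

Among the 8 variables, red fits only Omar (and all 8 values in {black, blue, green, purple, red, teal, white, yellow} must be used), so Omar = red.
The 7 still-open variables draw from only 7 values {black, blue, green, purple, teal, white, yellow}, so each is used; only Jack can be white, hence Jack = white.
The 6 still-open variables together cover exactly {black, blue, green, purple, teal, yellow} — 6 values for 6 variables — and yellow appears only in Grace's list, so Grace = yellow.
Dave and Mona between them cover only {black, blue} — a naked pair. Remove those values from Hank, Carol.
Hank's domain is down to {purple}, so Hank = purple. So Carol can't be purple.
No further eliminations apply; Kira can still be any of green, teal.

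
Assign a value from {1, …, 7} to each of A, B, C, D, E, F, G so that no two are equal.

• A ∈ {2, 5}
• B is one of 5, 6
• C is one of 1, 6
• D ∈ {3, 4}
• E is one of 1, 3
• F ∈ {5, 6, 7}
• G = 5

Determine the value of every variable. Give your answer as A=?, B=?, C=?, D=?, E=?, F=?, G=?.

A=2, B=6, C=1, D=4, E=3, F=7, G=5

G has just one choice, so G = 5. Eliminate 5 elsewhere: A, B, F.
A's domain is down to {2}, so A = 2.
That leaves B = 6. Strike 6 from C, F.
C must be 1 (only option left). Eliminate 1 elsewhere: E.
E has just one choice, so E = 3. So D can't be 3.
That leaves F = 7.
D has just one choice, so D = 4.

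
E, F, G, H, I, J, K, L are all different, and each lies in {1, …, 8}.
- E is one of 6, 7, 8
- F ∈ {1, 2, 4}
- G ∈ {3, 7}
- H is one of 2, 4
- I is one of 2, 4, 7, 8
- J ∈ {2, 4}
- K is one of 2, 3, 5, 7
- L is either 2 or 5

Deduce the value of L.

5

Among the 8 variables, 1 fits only F (and all 8 values in {1, 2, 3, 4, 5, 6, 7, 8} must be used), so F = 1.
The 7 still-open variables draw from only 7 values {2, 3, 4, 5, 6, 7, 8}, so each is used; only E can be 6, hence E = 6.
The 6 still-open variables together cover exactly {2, 3, 4, 5, 7, 8} — 6 values for 6 variables — and 8 appears only in I's list, so I = 8.
H and J share exactly the 2 values {2, 4}; by pigeonhole those values go to them, so strike 2, 4 from K, L.
So L = 5.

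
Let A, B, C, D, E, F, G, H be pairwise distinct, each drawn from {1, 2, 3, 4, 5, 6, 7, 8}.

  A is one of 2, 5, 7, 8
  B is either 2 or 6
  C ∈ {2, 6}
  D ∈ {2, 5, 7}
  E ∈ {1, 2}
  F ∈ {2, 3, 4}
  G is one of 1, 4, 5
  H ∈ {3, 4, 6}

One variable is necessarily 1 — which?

E

Among the 8 variables, 8 fits only A (and all 8 values in {1, 2, 3, 4, 5, 6, 7, 8} must be used), so A = 8.
The 7 still-open variables draw from only 7 values {1, 2, 3, 4, 5, 6, 7}, so each is used; only D can be 7, hence D = 7.
The 6 still-open variables draw from only 6 values {1, 2, 3, 4, 5, 6}, so each is used; only G can be 5, hence G = 5.
The 5 still-open variables draw from only 5 values {1, 2, 3, 4, 6}, so each is used; only E can be 1, hence E = 1.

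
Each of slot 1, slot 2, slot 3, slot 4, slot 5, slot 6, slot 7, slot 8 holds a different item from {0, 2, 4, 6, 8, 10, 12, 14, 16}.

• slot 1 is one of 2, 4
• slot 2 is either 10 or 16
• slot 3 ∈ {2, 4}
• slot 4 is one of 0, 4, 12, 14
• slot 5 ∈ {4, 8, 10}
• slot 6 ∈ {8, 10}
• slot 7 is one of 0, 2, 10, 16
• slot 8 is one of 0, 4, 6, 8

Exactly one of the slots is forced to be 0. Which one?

slot 7

slot 1 and slot 3 share exactly the 2 values {2, 4}; by pigeonhole those values go to them, so strike 2, 4 from slot 4, slot 5, slot 7, slot 8.
slot 5 and slot 6 share exactly the 2 values {8, 10}; by pigeonhole those values go to them, so strike 8, 10 from slot 2, slot 7, slot 8.
slot 2 must be 16 (only option left). So slot 7 can't be 16.
So 0 goes to slot 7.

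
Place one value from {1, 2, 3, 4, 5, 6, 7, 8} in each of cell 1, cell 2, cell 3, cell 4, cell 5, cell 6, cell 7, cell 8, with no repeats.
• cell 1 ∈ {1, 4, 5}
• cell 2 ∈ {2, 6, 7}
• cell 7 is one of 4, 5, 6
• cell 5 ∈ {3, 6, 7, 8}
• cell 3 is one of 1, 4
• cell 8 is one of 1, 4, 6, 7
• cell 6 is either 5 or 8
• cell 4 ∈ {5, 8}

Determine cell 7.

6

Among the 8 variables, 2 fits only cell 2 (and all 8 values in {1, 2, 3, 4, 5, 6, 7, 8} must be used), so cell 2 = 2.
Among the 7 still-open variables, 3 fits only cell 5 (and all 7 values in {1, 3, 4, 5, 6, 7, 8} must be used), so cell 5 = 3.
The 6 still-open variables draw from only 6 values {1, 4, 5, 6, 7, 8}, so each is used; only cell 8 can be 7, hence cell 8 = 7.
The 5 still-open variables draw from only 5 values {1, 4, 5, 6, 8}, so each is used; only cell 7 can be 6, hence cell 7 = 6.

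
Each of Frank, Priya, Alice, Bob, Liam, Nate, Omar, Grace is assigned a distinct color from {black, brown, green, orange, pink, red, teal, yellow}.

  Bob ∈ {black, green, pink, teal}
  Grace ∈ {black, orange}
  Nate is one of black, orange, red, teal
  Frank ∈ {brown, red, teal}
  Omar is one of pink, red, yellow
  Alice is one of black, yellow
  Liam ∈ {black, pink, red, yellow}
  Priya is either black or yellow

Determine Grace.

The 8 variables draw from only 8 values {black, brown, green, orange, pink, red, teal, yellow}, so each is used; only Frank can be brown, hence Frank = brown.
Among the 7 still-open variables, green fits only Bob (and all 7 values in {black, green, orange, pink, red, teal, yellow} must be used), so Bob = green.
The 6 still-open variables together cover exactly {black, orange, pink, red, teal, yellow} — 6 values for 6 variables — and teal appears only in Nate's list, so Nate = teal.
Among the 5 still-open variables, orange fits only Grace (and all 5 values in {black, orange, pink, red, yellow} must be used), so Grace = orange.

orange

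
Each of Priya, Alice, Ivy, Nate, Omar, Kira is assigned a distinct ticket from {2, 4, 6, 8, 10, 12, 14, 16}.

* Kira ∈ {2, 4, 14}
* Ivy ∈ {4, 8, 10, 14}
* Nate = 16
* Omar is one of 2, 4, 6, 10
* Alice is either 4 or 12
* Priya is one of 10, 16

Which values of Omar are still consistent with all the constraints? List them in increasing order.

2, 4, 6

Nate has just one choice, so Nate = 16. Strike 16 from Priya.
Priya's domain is down to {10}, so Priya = 10. So Ivy, Omar can't be 10.
No further eliminations apply; Omar can still be any of 2, 4, 6.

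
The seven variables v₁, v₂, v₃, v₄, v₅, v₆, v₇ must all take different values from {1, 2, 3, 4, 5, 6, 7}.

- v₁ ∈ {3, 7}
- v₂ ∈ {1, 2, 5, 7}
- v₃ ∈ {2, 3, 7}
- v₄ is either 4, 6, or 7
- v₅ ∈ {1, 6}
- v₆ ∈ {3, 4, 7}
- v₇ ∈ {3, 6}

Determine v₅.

1

Among the 7 variables, 5 fits only v₂ (and all 7 values in {1, 2, 3, 4, 5, 6, 7} must be used), so v₂ = 5.
The 6 still-open variables draw from only 6 values {1, 2, 3, 4, 6, 7}, so each is used; only v₅ can be 1, hence v₅ = 1.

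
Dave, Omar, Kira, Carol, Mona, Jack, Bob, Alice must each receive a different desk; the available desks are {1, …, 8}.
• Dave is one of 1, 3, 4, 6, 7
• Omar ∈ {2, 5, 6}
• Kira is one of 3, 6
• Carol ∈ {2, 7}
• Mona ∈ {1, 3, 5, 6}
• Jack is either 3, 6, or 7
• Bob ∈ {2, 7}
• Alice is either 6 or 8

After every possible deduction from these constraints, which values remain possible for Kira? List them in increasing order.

The 8 variables together cover exactly {1, 2, 3, 4, 5, 6, 7, 8} — 8 values for 8 variables — and 4 appears only in Dave's list, so Dave = 4.
The 7 still-open variables together cover exactly {1, 2, 3, 5, 6, 7, 8} — 7 values for 7 variables — and 1 appears only in Mona's list, so Mona = 1.
The 6 still-open variables together cover exactly {2, 3, 5, 6, 7, 8} — 6 values for 6 variables — and 5 appears only in Omar's list, so Omar = 5.
Among the 5 still-open variables, 8 fits only Alice (and all 5 values in {2, 3, 6, 7, 8} must be used), so Alice = 8.
Carol and Bob share exactly the 2 values {2, 7}; by pigeonhole those values go to them, so strike 2, 7 from Jack.
No further eliminations apply; Kira can still be any of 3, 6.

3, 6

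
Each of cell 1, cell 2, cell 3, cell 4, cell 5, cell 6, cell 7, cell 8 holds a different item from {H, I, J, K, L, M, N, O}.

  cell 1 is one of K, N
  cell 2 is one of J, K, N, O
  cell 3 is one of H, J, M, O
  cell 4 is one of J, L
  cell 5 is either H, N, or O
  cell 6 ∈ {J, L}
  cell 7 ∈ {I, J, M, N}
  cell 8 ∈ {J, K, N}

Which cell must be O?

The 8 variables draw from only 8 values {H, I, J, K, L, M, N, O}, so each is used; only cell 7 can be I, hence cell 7 = I.
The 7 still-open variables draw from only 7 values {H, J, K, L, M, N, O}, so each is used; only cell 3 can be M, hence cell 3 = M.
Among the 6 still-open variables, H fits only cell 5 (and all 6 values in {H, J, K, L, N, O} must be used), so cell 5 = H.
The 5 still-open variables together cover exactly {J, K, L, N, O} — 5 values for 5 variables — and O appears only in cell 2's list, so cell 2 = O.

cell 2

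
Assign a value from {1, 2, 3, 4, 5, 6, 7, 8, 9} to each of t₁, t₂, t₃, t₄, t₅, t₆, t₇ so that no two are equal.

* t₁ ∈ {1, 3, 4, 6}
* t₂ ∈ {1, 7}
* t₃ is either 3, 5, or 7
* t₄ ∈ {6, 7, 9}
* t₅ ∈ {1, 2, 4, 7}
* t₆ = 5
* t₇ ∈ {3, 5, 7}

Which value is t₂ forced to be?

t₆ has just one choice, so t₆ = 5. Remove 5 from t₃, t₇.
t₃ and t₇ share exactly the 2 values {3, 7}; by pigeonhole those values go to them, so strike 3, 7 from t₁, t₂, t₄, t₅.
So t₂ = 1.

1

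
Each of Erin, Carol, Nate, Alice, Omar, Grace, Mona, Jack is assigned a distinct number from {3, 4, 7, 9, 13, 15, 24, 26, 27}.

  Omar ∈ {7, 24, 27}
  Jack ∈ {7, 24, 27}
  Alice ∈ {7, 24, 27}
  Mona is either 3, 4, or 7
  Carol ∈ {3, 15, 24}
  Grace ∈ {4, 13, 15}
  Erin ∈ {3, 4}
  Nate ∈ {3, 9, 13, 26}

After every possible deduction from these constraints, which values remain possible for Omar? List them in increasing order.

The 3 variables Alice, Omar, Jack are confined to {7, 24, 27}, which locks those values in; drop them from Carol, Mona.
Erin and Mona share exactly the 2 values {3, 4}; by pigeonhole those values go to them, so strike 3, 4 from Carol, Nate, Grace.
Carol has just one choice, so Carol = 15. Eliminate 15 elsewhere: Grace.
That leaves Grace = 13. Eliminate 13 elsewhere: Nate.
No further eliminations apply; Omar can still be any of 7, 24, 27.

7, 24, 27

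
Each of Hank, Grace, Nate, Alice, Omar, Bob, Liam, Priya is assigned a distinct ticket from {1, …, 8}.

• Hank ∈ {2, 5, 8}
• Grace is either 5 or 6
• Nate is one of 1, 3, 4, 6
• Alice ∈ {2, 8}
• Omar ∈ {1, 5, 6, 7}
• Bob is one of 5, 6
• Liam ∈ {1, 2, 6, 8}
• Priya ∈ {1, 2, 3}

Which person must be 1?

Among the 8 variables, 4 fits only Nate (and all 8 values in {1, 2, 3, 4, 5, 6, 7, 8} must be used), so Nate = 4.
The 7 still-open variables together cover exactly {1, 2, 3, 5, 6, 7, 8} — 7 values for 7 variables — and 3 appears only in Priya's list, so Priya = 3.
The 6 still-open variables together cover exactly {1, 2, 5, 6, 7, 8} — 6 values for 6 variables — and 7 appears only in Omar's list, so Omar = 7.
The 5 still-open variables together cover exactly {1, 2, 5, 6, 8} — 5 values for 5 variables — and 1 appears only in Liam's list, so Liam = 1.

Liam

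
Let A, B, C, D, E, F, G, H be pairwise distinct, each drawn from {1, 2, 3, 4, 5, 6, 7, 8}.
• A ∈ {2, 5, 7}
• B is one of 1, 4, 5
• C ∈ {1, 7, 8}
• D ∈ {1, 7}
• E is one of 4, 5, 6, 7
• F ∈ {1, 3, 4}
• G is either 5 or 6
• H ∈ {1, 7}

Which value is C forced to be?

Among the 8 variables, 2 fits only A (and all 8 values in {1, 2, 3, 4, 5, 6, 7, 8} must be used), so A = 2.
Among the 7 still-open variables, 3 fits only F (and all 7 values in {1, 3, 4, 5, 6, 7, 8} must be used), so F = 3.
The 6 still-open variables together cover exactly {1, 4, 5, 6, 7, 8} — 6 values for 6 variables — and 8 appears only in C's list, so C = 8.

8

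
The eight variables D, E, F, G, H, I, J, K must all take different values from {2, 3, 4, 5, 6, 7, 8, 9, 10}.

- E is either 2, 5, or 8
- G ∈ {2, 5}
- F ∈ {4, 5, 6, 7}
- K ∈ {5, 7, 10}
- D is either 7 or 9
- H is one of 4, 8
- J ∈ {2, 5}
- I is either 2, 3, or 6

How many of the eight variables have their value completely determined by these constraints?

G and J share exactly the 2 values {2, 5}; by pigeonhole those values go to them, so strike 2, 5 from E, F, I, K.
E has just one choice, so E = 8. Remove 8 from H.
H has just one choice, so H = 4. Strike 4 from F.
Determined: E=8, H=4. The other variables each still have more than one consistent value. That makes 2.

2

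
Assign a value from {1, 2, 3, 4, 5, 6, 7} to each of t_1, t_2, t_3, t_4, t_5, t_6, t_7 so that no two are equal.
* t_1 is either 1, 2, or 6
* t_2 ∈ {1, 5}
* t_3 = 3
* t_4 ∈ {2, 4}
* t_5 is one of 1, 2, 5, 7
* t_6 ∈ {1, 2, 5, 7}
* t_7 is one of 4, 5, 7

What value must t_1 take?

6

t_3 has just one choice, so t_3 = 3.
The 6 still-open variables draw from only 6 values {1, 2, 4, 5, 6, 7}, so each is used; only t_1 can be 6, hence t_1 = 6.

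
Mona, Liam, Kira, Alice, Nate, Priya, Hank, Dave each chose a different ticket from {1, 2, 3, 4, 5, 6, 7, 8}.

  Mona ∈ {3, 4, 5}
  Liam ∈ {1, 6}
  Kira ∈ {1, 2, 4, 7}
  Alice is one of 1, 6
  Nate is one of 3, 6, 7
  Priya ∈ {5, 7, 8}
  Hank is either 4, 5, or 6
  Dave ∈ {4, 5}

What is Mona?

3

Among the 8 variables, 2 fits only Kira (and all 8 values in {1, 2, 3, 4, 5, 6, 7, 8} must be used), so Kira = 2.
The 7 still-open variables together cover exactly {1, 3, 4, 5, 6, 7, 8} — 7 values for 7 variables — and 8 appears only in Priya's list, so Priya = 8.
The 6 still-open variables together cover exactly {1, 3, 4, 5, 6, 7} — 6 values for 6 variables — and 7 appears only in Nate's list, so Nate = 7.
The 5 still-open variables together cover exactly {1, 3, 4, 5, 6} — 5 values for 5 variables — and 3 appears only in Mona's list, so Mona = 3.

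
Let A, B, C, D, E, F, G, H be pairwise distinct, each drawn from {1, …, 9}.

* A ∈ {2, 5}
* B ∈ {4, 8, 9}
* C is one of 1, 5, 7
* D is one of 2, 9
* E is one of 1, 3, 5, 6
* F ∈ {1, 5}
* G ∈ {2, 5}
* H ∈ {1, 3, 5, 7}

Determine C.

A and G share exactly the 2 values {2, 5}; by pigeonhole those values go to them, so strike 2, 5 from C, D, E, F, H.
D has just one choice, so D = 9. So B can't be 9.
F has just one choice, so F = 1. Strike 1 from C, E, H.
So C = 7.

7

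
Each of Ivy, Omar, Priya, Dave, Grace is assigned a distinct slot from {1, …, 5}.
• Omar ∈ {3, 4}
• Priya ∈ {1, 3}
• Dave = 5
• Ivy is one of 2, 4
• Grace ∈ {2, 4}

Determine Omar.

Dave has just one choice, so Dave = 5.
The 4 still-open variables draw from only 4 values {1, 2, 3, 4}, so each is used; only Priya can be 1, hence Priya = 1.
The 3 still-open variables draw from only 3 values {2, 3, 4}, so each is used; only Omar can be 3, hence Omar = 3.

3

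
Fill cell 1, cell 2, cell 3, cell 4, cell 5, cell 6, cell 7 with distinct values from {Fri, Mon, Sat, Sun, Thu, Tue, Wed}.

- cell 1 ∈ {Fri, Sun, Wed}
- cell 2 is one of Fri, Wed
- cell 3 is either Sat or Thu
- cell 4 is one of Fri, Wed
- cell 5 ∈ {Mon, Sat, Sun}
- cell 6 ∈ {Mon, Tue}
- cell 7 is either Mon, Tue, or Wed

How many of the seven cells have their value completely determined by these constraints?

3

The 7 variables draw from only 7 values {Fri, Mon, Sat, Sun, Thu, Tue, Wed}, so each is used; only cell 3 can be Thu, hence cell 3 = Thu.
Among the 6 still-open variables, Sat fits only cell 5 (and all 6 values in {Fri, Mon, Sat, Sun, Tue, Wed} must be used), so cell 5 = Sat.
Among the 5 still-open variables, Sun fits only cell 1 (and all 5 values in {Fri, Mon, Sun, Tue, Wed} must be used), so cell 1 = Sun.
cell 2 and cell 4 between them cover only {Fri, Wed} — a naked pair. Remove those values from cell 7.
Determined: cell 1=Sun, cell 3=Thu, cell 5=Sat. The other cells each still have more than one consistent value. That makes 3.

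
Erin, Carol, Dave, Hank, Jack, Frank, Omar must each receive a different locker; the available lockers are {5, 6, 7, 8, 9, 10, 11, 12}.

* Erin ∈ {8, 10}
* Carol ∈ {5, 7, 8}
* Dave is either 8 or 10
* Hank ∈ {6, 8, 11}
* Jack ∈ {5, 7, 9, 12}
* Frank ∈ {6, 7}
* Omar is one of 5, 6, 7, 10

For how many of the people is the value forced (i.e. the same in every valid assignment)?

1

Erin and Dave between them cover only {8, 10} — a naked pair. Remove those values from Carol, Hank, Omar.
Carol, Frank, Omar share exactly the 3 values {5, 6, 7}; by pigeonhole those values go to them, so strike 5, 6, 7 from Hank, Jack.
Hank's domain is down to {11}, so Hank = 11.
Determined: Hank=11. The other people each still have more than one consistent value. That makes 1.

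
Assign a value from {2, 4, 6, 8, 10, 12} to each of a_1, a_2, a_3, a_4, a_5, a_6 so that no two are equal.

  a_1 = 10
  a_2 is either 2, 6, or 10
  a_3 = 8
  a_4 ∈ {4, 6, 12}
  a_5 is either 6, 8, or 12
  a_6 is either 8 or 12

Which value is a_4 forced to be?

a_1 must be 10 (only option left). Remove 10 from a_2.
That leaves a_3 = 8. Remove 8 from a_5, a_6.
a_6's domain is down to {12}, so a_6 = 12. Remove 12 from a_4, a_5.
That leaves a_5 = 6. Remove 6 from a_2, a_4.
So a_4 = 4.

4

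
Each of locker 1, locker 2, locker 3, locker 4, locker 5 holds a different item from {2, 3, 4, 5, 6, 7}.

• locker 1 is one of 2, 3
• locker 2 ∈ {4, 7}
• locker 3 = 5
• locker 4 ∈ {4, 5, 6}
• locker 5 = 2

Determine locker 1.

3

locker 3 has just one choice, so locker 3 = 5. Eliminate 5 elsewhere: locker 4.
locker 5 must be 2 (only option left). Strike 2 from locker 1.
So locker 1 = 3.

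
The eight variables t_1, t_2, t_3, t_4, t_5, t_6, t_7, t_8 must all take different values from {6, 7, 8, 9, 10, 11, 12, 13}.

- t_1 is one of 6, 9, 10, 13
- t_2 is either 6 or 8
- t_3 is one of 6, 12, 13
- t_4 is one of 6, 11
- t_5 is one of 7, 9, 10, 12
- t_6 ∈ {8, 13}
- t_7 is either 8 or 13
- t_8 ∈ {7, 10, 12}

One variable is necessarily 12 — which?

t_3

The 8 variables draw from only 8 values {6, 7, 8, 9, 10, 11, 12, 13}, so each is used; only t_4 can be 11, hence t_4 = 11.
t_6 and t_7 between them cover only {8, 13} — a naked pair. Remove those values from t_1, t_2, t_3.
t_2 must be 6 (only option left). Strike 6 from t_1, t_3.
So 12 goes to t_3.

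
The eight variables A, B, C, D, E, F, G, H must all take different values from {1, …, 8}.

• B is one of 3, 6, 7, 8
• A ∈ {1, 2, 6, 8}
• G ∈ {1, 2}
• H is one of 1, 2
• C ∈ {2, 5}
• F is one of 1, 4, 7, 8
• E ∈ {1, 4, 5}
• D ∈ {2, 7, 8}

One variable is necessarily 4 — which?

The 8 variables draw from only 8 values {1, 2, 3, 4, 5, 6, 7, 8}, so each is used; only B can be 3, hence B = 3.
The 7 still-open variables draw from only 7 values {1, 2, 4, 5, 6, 7, 8}, so each is used; only A can be 6, hence A = 6.
G and H between them cover only {1, 2} — a naked pair. Remove those values from C, D, E, F.
C has just one choice, so C = 5. Eliminate 5 elsewhere: E.
So 4 goes to E.

E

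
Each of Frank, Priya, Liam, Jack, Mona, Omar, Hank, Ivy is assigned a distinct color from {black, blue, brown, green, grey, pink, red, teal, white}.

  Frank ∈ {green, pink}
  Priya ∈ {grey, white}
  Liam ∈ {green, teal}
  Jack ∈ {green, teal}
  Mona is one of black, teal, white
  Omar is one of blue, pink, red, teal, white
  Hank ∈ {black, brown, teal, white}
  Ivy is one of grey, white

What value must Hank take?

brown

The 2 variables Priya and Ivy are confined to {grey, white}, which locks those values in; drop them from Mona, Omar, Hank.
Liam and Jack between them cover only {green, teal} — a naked pair. Remove those values from Frank, Mona, Omar, Hank.
Frank must be pink (only option left). Remove pink from Omar.
Mona's domain is down to {black}, so Mona = black. Remove black from Hank.
So Hank = brown.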